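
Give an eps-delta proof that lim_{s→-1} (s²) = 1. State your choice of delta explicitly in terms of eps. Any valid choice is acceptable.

delta = min(1, eps/3)

Let eps > 0. We seek delta > 0 with 0 < |s + 1| < delta ⇒ |s² − 1| < eps.
Factor: s² − 1 = (s + 1)(s - 1), so |s² − 1| = |s + 1|·|s - 1|.
Impose delta ≤ 1 so that |s| < 2; then |s - 1| ≤ 3.
Hence |s² − 1| ≤ 3|s + 1|, which is < eps once |s + 1| < eps/3.
Take delta = min(1, eps/3). If 0 < |s + 1| < delta then both bounds hold and |s² − 1| ≤ 3|s + 1| < 3·(eps/3) = eps.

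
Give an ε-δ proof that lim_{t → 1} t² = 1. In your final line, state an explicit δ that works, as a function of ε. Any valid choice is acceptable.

Let ε > 0. We seek δ > 0 with 0 < |t − 1| < δ ⇒ |t² − 1| < ε.
Factor: t² − 1 = (t − 1)(t + 1), so |t² − 1| = |t − 1|·|t + 1|.
Restrict δ ≤ 1. Then |t − 1| < 1 gives |t| < 2, so by the triangle inequality |t + 1| ≤ 2 + 1 = 3.
Hence |t² − 1| ≤ 3|t − 1|, which is < ε once |t − 1| < ε/3.
Take δ = min(1, ε/3). If 0 < |t − 1| < δ then both bounds hold and |t² − 1| ≤ 3|t − 1| < 3·(ε/3) = ε.

δ = min(1, ε/3)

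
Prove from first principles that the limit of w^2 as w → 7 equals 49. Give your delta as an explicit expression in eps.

Suppose eps > 0. We seek delta > 0 with 0 < |w − 7| < delta ⇒ |w^2 − 49| < eps.
Factor: w^2 − 49 = (w − 7)(w + 7), so |w^2 − 49| = |w − 7|·|w + 7|.
Restrict delta ≤ 1. Then |w − 7| < 1 gives |w| < 8, so by the triangle inequality |w + 7| ≤ 8 + 7 = 15.
Hence |w^2 − 49| ≤ 15|w − 7|, which is < eps once |w − 7| < eps/15.
Take delta = min(1, eps/15). If 0 < |w − 7| < delta then both bounds hold and |w^2 − 49| ≤ 15|w − 7| < 15·(eps/15) = eps.

delta = min(1, eps/15)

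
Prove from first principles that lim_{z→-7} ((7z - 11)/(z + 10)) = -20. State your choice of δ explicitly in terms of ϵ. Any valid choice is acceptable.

δ = min(3/2, (1/18)ϵ)

Fix ϵ > 0. We want δ > 0 with 0 < |z + 7| < δ ⇒ |(7z - 11)/(z + 10) + 20| < ϵ.
Combining over a common denominator, (7z - 11)/(z + 10) + 20 = [(7z - 11)·3 − (-60)·(z + 10)] / [3·(z + 10)] = 81(z + 7) / (3(z + 10)).
So |(7z - 11)/(z + 10) + 20| = 81|z + 7| / (3·|z + 10|).
Restrict δ ≤ 3/2. Then |z + 7| < 3/2 gives |z + 10| = |(z + 7) + 3| ≥ 3 − 3/2 = 3/2.
Hence |(7z - 11)/(z + 10) + 20| < 81|z + 7|/(3·(3/2)) = 18|z + 7|, which is < ϵ once |z + 7| < (1/18)ϵ.
Take δ = min(3/2, (1/18)ϵ). Then 0 < |z + 7| < δ forces both bounds, so |(7z - 11)/(z + 10) + 20| < ϵ.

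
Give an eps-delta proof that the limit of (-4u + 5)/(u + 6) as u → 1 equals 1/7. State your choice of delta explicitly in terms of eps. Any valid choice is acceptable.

delta = min(7/2, (49/58)eps)

Fix eps > 0. We want delta > 0 with 0 < |u − 1| < delta ⇒ |(-4u + 5)/(u + 6) − (1/7)| < eps.
Combining over a common denominator, (-4u + 5)/(u + 6) − (1/7) = [(-4u + 5)·7 − 1·(u + 6)] / [7·(u + 6)] = -29(u − 1) / (7(u + 6)).
So |(-4u + 5)/(u + 6) − (1/7)| = 29|u − 1| / (7·|u + 6|).
Restrict delta ≤ 7/2. Then |u − 1| < 7/2 gives |u + 6| = |(u − 1) + 7| ≥ 7 − 7/2 = 7/2.
Hence |(-4u + 5)/(u + 6) − (1/7)| < 29|u − 1|/(7·(7/2)) = (58/49)|u − 1|, which is < eps once |u − 1| < (49/58)eps.
Take delta = min(7/2, (49/58)eps). Then 0 < |u − 1| < delta forces both bounds, so |(-4u + 5)/(u + 6) − (1/7)| < eps.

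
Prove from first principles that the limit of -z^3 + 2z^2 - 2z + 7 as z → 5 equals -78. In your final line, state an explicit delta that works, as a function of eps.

delta = min(1, eps/71)

Suppose eps > 0. We want delta > 0 such that 0 < |z − 5| < delta implies |(-z^3 + 2z^2 - 2z + 7) + 78| < eps.
(-z^3 + 2z^2 - 2z + 7) + 78 = -z^3 + 2z^2 - 2z + 85 = (z − 5)(-z^2 - 3z - 17).
So |(-z^3 + 2z^2 - 2z + 7) + 78| = |z − 5|·|-z^2 - 3z - 17|.
Require delta ≤ 1. Then |z − 5| < 1 gives |z| < 6, and by the triangle inequality |-z^2 - 3z - 17| ≤ 6^2 + 3·6 + 17 = 71.
Hence |(-z^3 + 2z^2 - 2z + 7) + 78| ≤ 71|z − 5| < eps provided |z − 5| < eps/71.
Take delta = min(1, eps/71). Then 0 < |z − 5| < delta gives both |z − 5| < 1 and |z − 5| < eps/71, so |(-z^3 + 2z^2 - 2z + 7) + 78| < eps.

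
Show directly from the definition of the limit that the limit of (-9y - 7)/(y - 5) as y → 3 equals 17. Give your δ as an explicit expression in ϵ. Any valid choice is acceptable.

Let ϵ > 0. We want δ > 0 with 0 < |y − 3| < δ ⇒ |(-9y - 7)/(y - 5) − 17| < ϵ.
Combining over a common denominator, (-9y - 7)/(y - 5) − 17 = [(-9y - 7)·(-2) − (-34)·(y - 5)] / [(-2)·(y - 5)] = 52(y − 3) / ((-2)(y - 5)).
So |(-9y - 7)/(y - 5) − 17| = 52|y − 3| / (2·|y − 5|).
Require δ ≤ 1, so |y − 5| ≥ |-2| − |y − 3| > 2 − 1 = 1.
Hence |(-9y - 7)/(y - 5) − 17| < 52|y − 3|/(2·1) = 26|y − 3|, which is < ϵ once |y − 3| < (1/26)ϵ.
Take δ = min(1, (1/26)ϵ). Then 0 < |y − 3| < δ forces both bounds, so |(-9y - 7)/(y - 5) − 17| < ϵ.

δ = min(1, (1/26)ϵ)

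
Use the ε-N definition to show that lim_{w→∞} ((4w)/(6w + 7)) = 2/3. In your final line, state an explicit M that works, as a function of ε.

M = (7/9)/ε

Let ε > 0 be given. We seek M > 0 such that w > M implies |(4w)/(6w + 7) − (2/3)| < ε.
(4w)/(6w + 7) − (2/3) = (6(4w) − 4(6w + 7)) / (6(6w + 7)) = -28/(6(6w + 7)).
For w > 0 we have 6w + 7 > 6w, so |(4w)/(6w + 7) − (2/3)| = 28/(6(6w + 7)) < 28/(6·6w) = (7/9)/w.
Thus |(4w)/(6w + 7) − (2/3)| < ε whenever w > (7/9)/ε.
Take M = (7/9)/ε. If w > M then |(4w)/(6w + 7) − (2/3)| < (7/9)/w < ε.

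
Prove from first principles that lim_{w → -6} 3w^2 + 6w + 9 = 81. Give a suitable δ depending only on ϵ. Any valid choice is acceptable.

δ = min(2, ϵ/36)

Suppose ϵ > 0. We want δ > 0 such that 0 < |w + 6| < δ implies |(3w^2 + 6w + 9) − 81| < ϵ.
(3w^2 + 6w + 9) − 81 = 3w^2 + 6w - 72 = (w + 6)(3w - 12).
So |(3w^2 + 6w + 9) − 81| = |w + 6|·|3w - 12|.
Require δ ≤ 2. Then |w + 6| < 2 gives |w| < 8, and by the triangle inequality |3w - 12| ≤ 3·8 + 12 = 36.
Hence |(3w^2 + 6w + 9) − 81| ≤ 36|w + 6| < ϵ provided |w + 6| < ϵ/36.
Choosing δ = min(2, ϵ/36) ensures both conditions, hence |(3w^2 + 6w + 9) − 81| < ϵ.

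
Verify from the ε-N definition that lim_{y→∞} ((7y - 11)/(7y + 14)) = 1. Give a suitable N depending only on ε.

Suppose ε > 0. We seek N > 0 such that y > N implies |(7y - 11)/(7y + 14) − 1| < ε.
(7y - 11)/(7y + 14) − 1 = (7(7y - 11) − 7(7y + 14)) / (7(7y + 14)) = -175/(7(7y + 14)).
For y > 0 we have 7y + 14 > 7y, so |(7y - 11)/(7y + 14) − 1| = 175/(7(7y + 14)) < 175/(7·7y) = (25/7)/y.
Thus |(7y - 11)/(7y + 14) − 1| < ε whenever y > (25/7)/ε.
Take N = (25/7)/ε. If y > N then |(7y - 11)/(7y + 14) − 1| < (25/7)/y < ε.

N = (25/7)/ε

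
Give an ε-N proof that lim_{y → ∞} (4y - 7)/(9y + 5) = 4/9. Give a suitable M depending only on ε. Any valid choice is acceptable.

M = (83/81)/ε

Let ε > 0. We seek M > 0 such that y > M implies |(4y - 7)/(9y + 5) − (4/9)| < ε.
(4y - 7)/(9y + 5) − (4/9) = (9(4y - 7) − 4(9y + 5)) / (9(9y + 5)) = -83/(9(9y + 5)).
For y > 0 we have 9y + 5 > 9y, so |(4y - 7)/(9y + 5) − (4/9)| = 83/(9(9y + 5)) < 83/(9·9y) = (83/81)/y.
Thus |(4y - 7)/(9y + 5) − (4/9)| < ε whenever y > (83/81)/ε.
Take M = (83/81)/ε. If y > M then |(4y - 7)/(9y + 5) − (4/9)| < (83/81)/y < ε.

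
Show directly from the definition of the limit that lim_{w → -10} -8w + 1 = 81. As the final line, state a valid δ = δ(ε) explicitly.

δ = ε/8

Suppose ε > 0. We need δ > 0 so that 0 < |w + 10| < δ implies |(-8w + 1) − 81| < ε.
|(-8w + 1) − 81| = |-8w - 80| = 8|w + 10|.
Thus it suffices that |w + 10| < ε/8.
Choosing δ = ε/8 gives |(-8w + 1) − 81| = 8|w + 10| < ε whenever |w + 10| < δ.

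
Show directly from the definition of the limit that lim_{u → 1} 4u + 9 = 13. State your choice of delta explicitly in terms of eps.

Suppose eps > 0. We need delta > 0 so that 0 < |u − 1| < delta implies |(4u + 9) − 13| < eps.
Since (4u + 9) − 13 = 4(u − 1), we have |(4u + 9) − 13| = 4|u − 1|.
So 4|u − 1| < eps exactly when |u − 1| < eps/4.
Take delta = eps/4. If 0 < |u − 1| < delta then |(4u + 9) − 13| = 4|u − 1| < 4·(eps/4) = eps.

delta = eps/4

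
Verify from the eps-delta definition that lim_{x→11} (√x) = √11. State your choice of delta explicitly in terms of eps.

Suppose eps > 0. We want delta > 0 such that 0 < |x − 11| < delta implies |√x − √11| < eps.
Multiplying by the conjugate, |√x − √11| = |x − 11|/(√x + √11).
Restrict delta ≤ 11 so that |x − 11| < 11 forces x > 0, and then √x + √11 > √11.
Hence |√x − √11| < |x − 11|/√11, which is < eps once |x − 11| < √11·eps.
Take delta = min(11, √11·eps). If 0 < |x − 11| < delta then x > 0 and |√x − √11| < |x − 11|/√11 < eps.

delta = min(11, √11·eps)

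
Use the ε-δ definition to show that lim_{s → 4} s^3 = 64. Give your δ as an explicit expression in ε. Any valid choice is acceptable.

Let ε > 0 be given. We seek δ > 0 with 0 < |s − 4| < δ ⇒ |s^3 − 64| < ε.
Factor: s^3 − 64 = (s − 4)(s^2 + 4s + 16), so |s^3 − 64| = |s − 4|·|s^2 + 4s + 16|.
Restrict δ ≤ 1. Then |s − 4| < 1 gives |s| < 5, so by the triangle inequality |s^2 + 4s + 16| ≤ 5^2 + 4·5 + 16 = 61.
Hence |s^3 − 64| ≤ 61|s − 4|, which is < ε once |s − 4| < ε/61.
Take δ = min(1, ε/61). If 0 < |s − 4| < δ then both bounds hold and |s^3 − 64| ≤ 61|s − 4| < 61·(ε/61) = ε.

δ = min(1, ε/61)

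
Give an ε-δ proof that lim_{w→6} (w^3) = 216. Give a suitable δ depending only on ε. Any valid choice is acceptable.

Let ε > 0. We seek δ > 0 with 0 < |w − 6| < δ ⇒ |w^3 − 216| < ε.
Factor: w^3 − 216 = (w − 6)(w^2 + 6w + 36), so |w^3 − 216| = |w − 6|·|w^2 + 6w + 36|.
Restrict δ ≤ 1. Then |w − 6| < 1 gives |w| < 7, so by the triangle inequality |w^2 + 6w + 36| ≤ 7^2 + 6·7 + 36 = 127.
Hence |w^3 − 216| ≤ 127|w − 6|, which is < ε once |w − 6| < ε/127.
Take δ = min(1, ε/127). If 0 < |w − 6| < δ then both bounds hold and |w^3 − 216| ≤ 127|w − 6| < 127·(ε/127) = ε.

δ = min(1, ε/127)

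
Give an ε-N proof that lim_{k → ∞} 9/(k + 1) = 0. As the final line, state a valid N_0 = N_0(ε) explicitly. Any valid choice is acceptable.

Let ε > 0 be given. For k ≥ 1, |9/(k + 1) − 0| = 9/(k + 1) ≤ 9/k.
We need 9/k < ε, i.e. k > 9/ε.
Take N_0 = 9/ε. If k > N_0 then |9/(k + 1)| ≤ 9/k < ε.

N_0 = 9/ε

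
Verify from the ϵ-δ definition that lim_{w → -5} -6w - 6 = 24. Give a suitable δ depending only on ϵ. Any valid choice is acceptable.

Fix ϵ > 0. We need δ > 0 so that 0 < |w + 5| < δ implies |(-6w - 6) − 24| < ϵ.
Since (-6w - 6) − 24 = -6(w + 5), we have |(-6w - 6) − 24| = 6|w + 5|.
Thus it suffices that |w + 5| < ϵ/6.
Take δ = ϵ/6. If 0 < |w + 5| < δ then |(-6w - 6) − 24| = 6|w + 5| < 6·(ϵ/6) = ϵ.

δ = ϵ/6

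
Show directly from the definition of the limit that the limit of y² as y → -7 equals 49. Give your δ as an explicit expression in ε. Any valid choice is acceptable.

Suppose ε > 0. We seek δ > 0 with 0 < |y + 7| < δ ⇒ |y² − 49| < ε.
Factor: y² − 49 = (y + 7)(y - 7), so |y² − 49| = |y + 7|·|y - 7|.
Restrict δ ≤ 1. Then |y + 7| < 1 gives |y| < 8, so by the triangle inequality |y - 7| ≤ 8 + 7 = 15.
Hence |y² − 49| ≤ 15|y + 7|, which is < ε once |y + 7| < ε/15.
Take δ = min(1, ε/15). If 0 < |y + 7| < δ then both bounds hold and |y² − 49| ≤ 15|y + 7| < 15·(ε/15) = ε.

δ = min(1, ε/15)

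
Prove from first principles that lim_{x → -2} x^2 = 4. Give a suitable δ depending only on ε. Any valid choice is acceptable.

δ = min(2, ε/6)

Let ε > 0 be given. We seek δ > 0 with 0 < |x + 2| < δ ⇒ |x^2 − 4| < ε.
Factor: x^2 − 4 = (x + 2)(x - 2), so |x^2 − 4| = |x + 2|·|x - 2|.
Impose δ ≤ 2 so that |x| < 4; then |x - 2| ≤ 6.
Hence |x^2 − 4| ≤ 6|x + 2|, which is < ε once |x + 2| < ε/6.
Take δ = min(2, ε/6). If 0 < |x + 2| < δ then both bounds hold and |x^2 − 4| ≤ 6|x + 2| < 6·(ε/6) = ε.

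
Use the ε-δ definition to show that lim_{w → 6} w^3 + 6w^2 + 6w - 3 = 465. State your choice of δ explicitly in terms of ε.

δ = min(1, ε/211)

Let ε > 0. We want δ > 0 such that 0 < |w − 6| < δ implies |(w^3 + 6w^2 + 6w - 3) − 465| < ε.
(w^3 + 6w^2 + 6w - 3) − 465 = w^3 + 6w^2 + 6w - 468 = (w − 6)(w^2 + 12w + 78).
So |(w^3 + 6w^2 + 6w - 3) − 465| = |w − 6|·|w^2 + 12w + 78|.
Assume first that |w − 6| < 1, so |w| < 7. Then |w^2 + 12w + 78| ≤ 7^2 + 12·7 + 78 = 211.
Hence |(w^3 + 6w^2 + 6w - 3) − 465| ≤ 211|w − 6| < ε provided |w − 6| < ε/211.
Choosing δ = min(1, ε/211) ensures both conditions, hence |(w^3 + 6w^2 + 6w - 3) − 465| < ε.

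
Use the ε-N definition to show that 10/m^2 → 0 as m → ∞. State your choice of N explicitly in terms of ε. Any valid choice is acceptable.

Fix ε > 0. For m ≥ 1, |10/m^2 − 0| = 10/m^2.
10/m^2 < ε ⇔ m^2 > 10/ε ⇔ m > (10/ε)^{1/2}.
Take N = (10/ε)^{1/2}. Then m > N implies 10/m^2 < ε.

N = (10/ε)^{1/2}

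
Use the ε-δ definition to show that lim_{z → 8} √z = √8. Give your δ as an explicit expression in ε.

Fix ε > 0. We want δ > 0 such that 0 < |z − 8| < δ implies |√z − √8| < ε.
Multiplying by the conjugate, |√z − √8| = |z − 8|/(√z + √8).
Restrict δ ≤ 8 so that |z − 8| < 8 forces z > 0, and then √z + √8 > √8.
Hence |√z − √8| < |z − 8|/√8, which is < ε once |z − 8| < √8·ε.
Take δ = min(8, √8·ε). If 0 < |z − 8| < δ then z > 0 and |√z − √8| < |z − 8|/√8 < ε.

δ = min(8, √8·ε)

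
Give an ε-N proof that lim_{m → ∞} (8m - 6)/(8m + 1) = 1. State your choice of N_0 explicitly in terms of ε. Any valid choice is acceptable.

N_0 = (7/8)/ε

Suppose ε > 0. For m ≥ 1, |(8m - 6)/(8m + 1) − 1| = |-56|/(8(8m + 1)) = 56/(8(8m + 1)).
Since 8m + 1 ≥ 8m for m ≥ 1, this is ≤ 56/(8·8m) = (7/8)/m.
So |(8m - 6)/(8m + 1) − 1| < ε whenever m > (7/8)/ε.
Take N_0 = (7/8)/ε. If m > N_0 then |(8m - 6)/(8m + 1) − 1| ≤ (7/8)/m < ε.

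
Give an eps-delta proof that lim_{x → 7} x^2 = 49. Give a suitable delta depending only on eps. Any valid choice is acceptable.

Let eps > 0 be given. We seek delta > 0 with 0 < |x − 7| < delta ⇒ |x^2 − 49| < eps.
Factor: x^2 − 49 = (x − 7)(x + 7), so |x^2 − 49| = |x − 7|·|x + 7|.
Impose delta ≤ 2 so that |x| < 9; then |x + 7| ≤ 16.
Hence |x^2 − 49| ≤ 16|x − 7|, which is < eps once |x − 7| < eps/16.
Take delta = min(2, eps/16). If 0 < |x − 7| < delta then both bounds hold and |x^2 − 49| ≤ 16|x − 7| < 16·(eps/16) = eps.

delta = min(2, eps/16)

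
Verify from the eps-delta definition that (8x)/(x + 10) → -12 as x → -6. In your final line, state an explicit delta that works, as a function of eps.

Fix eps > 0. We want delta > 0 with 0 < |x + 6| < delta ⇒ |(8x)/(x + 10) + 12| < eps.
Combining over a common denominator, (8x)/(x + 10) + 12 = [(8x)·4 − (-48)·(x + 10)] / [4·(x + 10)] = 80(x + 6) / (4(x + 10)).
So |(8x)/(x + 10) + 12| = 80|x + 6| / (4·|x + 10|).
Require delta ≤ 2, so |x + 10| ≥ |4| − |x + 6| > 4 − 2 = 2.
Hence |(8x)/(x + 10) + 12| < 80|x + 6|/(4·2) = 10|x + 6|, which is < eps once |x + 6| < (1/10)eps.
Take delta = min(2, (1/10)eps). Then 0 < |x + 6| < delta forces both bounds, so |(8x)/(x + 10) + 12| < eps.

delta = min(2, (1/10)eps)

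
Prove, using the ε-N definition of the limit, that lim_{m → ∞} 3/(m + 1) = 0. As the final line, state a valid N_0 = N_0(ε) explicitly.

Suppose ε > 0. For m ≥ 1, |3/(m + 1) − 0| = 3/(m + 1) ≤ 3/m.
We need 3/m < ε, i.e. m > 3/ε.
Take N_0 = 3/ε. If m > N_0 then |3/(m + 1)| ≤ 3/m < ε.

N_0 = 3/ε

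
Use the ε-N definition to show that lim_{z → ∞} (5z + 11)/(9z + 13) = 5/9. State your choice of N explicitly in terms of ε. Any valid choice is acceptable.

Fix ε > 0. We seek N > 0 such that z > N implies |(5z + 11)/(9z + 13) − (5/9)| < ε.
(5z + 11)/(9z + 13) − (5/9) = (9(5z + 11) − 5(9z + 13)) / (9(9z + 13)) = 34/(9(9z + 13)).
For z > 0 we have 9z + 13 > 9z, so |(5z + 11)/(9z + 13) − (5/9)| = 34/(9(9z + 13)) < 34/(9·9z) = (34/81)/z.
Thus |(5z + 11)/(9z + 13) − (5/9)| < ε whenever z > (34/81)/ε.
Take N = (34/81)/ε. If z > N then |(5z + 11)/(9z + 13) − (5/9)| < (34/81)/z < ε.

N = (34/81)/ε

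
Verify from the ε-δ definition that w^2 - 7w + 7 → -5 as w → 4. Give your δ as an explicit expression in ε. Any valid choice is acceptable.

Suppose ε > 0. We want δ > 0 such that 0 < |w − 4| < δ implies |(w^2 - 7w + 7) + 5| < ε.
(w^2 - 7w + 7) + 5 = w^2 - 7w + 12 = (w − 4)(w - 3).
So |(w^2 - 7w + 7) + 5| = |w − 4|·|w - 3|.
Assume first that |w − 4| < 1, so |w| < 5. Then |w - 3| ≤ 5 + 3 = 8.
Hence |(w^2 - 7w + 7) + 5| ≤ 8|w − 4| < ε provided |w − 4| < ε/8.
Take δ = min(1, ε/8). Then 0 < |w − 4| < δ gives both |w − 4| < 1 and |w − 4| < ε/8, so |(w^2 - 7w + 7) + 5| < ε.

δ = min(1, ε/8)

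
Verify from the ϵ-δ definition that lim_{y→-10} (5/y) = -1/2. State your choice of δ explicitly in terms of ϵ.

Let ϵ > 0. We seek δ > 0 such that 0 < |y + 10| < δ implies |5/y + 1/2| < ϵ.
|5/y + 1/2| = 5·|-10 − y|/(10·|y|) = 5|y + 10|/(10|y|).
Require δ ≤ 5 so that |y| > 10 − 5 = 5, hence 10|y| > 50.
Then |5/y + 1/2| < 5|y + 10|/50, which is < ϵ when |y + 10| < 10ϵ.
Take δ = min(5, 10ϵ). Then 0 < |y + 10| < δ gives both |y + 10| < 5 and |y + 10| < 10ϵ, so |5/y + 1/2| < ϵ.

δ = min(5, 10ϵ)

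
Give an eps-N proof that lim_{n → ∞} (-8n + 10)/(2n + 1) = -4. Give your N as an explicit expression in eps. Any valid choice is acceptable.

N = 7/eps

Fix eps > 0. For n ≥ 1, |(-8n + 10)/(2n + 1) + 4| = |28|/(2(2n + 1)) = 28/(2(2n + 1)).
Since 2n + 1 ≥ 2n for n ≥ 1, this is ≤ 28/(2·2n) = 7/n.
So |(-8n + 10)/(2n + 1) + 4| < eps whenever n > 7/eps.
Take N = 7/eps. If n > N then |(-8n + 10)/(2n + 1) + 4| ≤ 7/n < eps.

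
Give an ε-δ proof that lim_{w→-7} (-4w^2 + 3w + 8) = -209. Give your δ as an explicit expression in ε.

δ = min(2, ε/67)

Let ε > 0. We want δ > 0 such that 0 < |w + 7| < δ implies |(-4w^2 + 3w + 8) + 209| < ε.
(-4w^2 + 3w + 8) + 209 = -4w^2 + 3w + 217 = (w + 7)(-4w + 31).
So |(-4w^2 + 3w + 8) + 209| = |w + 7|·|-4w + 31|.
Require δ ≤ 2. Then |w + 7| < 2 gives |w| < 9, and by the triangle inequality |-4w + 31| ≤ 4·9 + 31 = 67.
Hence |(-4w^2 + 3w + 8) + 209| ≤ 67|w + 7| < ε provided |w + 7| < ε/67.
Choosing δ = min(2, ε/67) ensures both conditions, hence |(-4w^2 + 3w + 8) + 209| < ε.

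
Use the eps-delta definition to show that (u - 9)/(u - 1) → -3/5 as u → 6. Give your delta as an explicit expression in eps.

delta = min(5/2, (25/16)eps)

Let eps > 0. We want delta > 0 with 0 < |u − 6| < delta ⇒ |(u - 9)/(u - 1) + 3/5| < eps.
Combining over a common denominator, (u - 9)/(u - 1) + 3/5 = [(u - 9)·5 − (-3)·(u - 1)] / [5·(u - 1)] = 8(u − 6) / (5(u - 1)).
So |(u - 9)/(u - 1) + 3/5| = 8|u − 6| / (5·|u − 1|).
Require delta ≤ 5/2, so |u − 1| ≥ |5| − |u − 6| > 5 − 5/2 = 5/2.
Hence |(u - 9)/(u - 1) + 3/5| < 8|u − 6|/(5·(5/2)) = (16/25)|u − 6|, which is < eps once |u − 6| < (25/16)eps.
Take delta = min(5/2, (25/16)eps). Then 0 < |u − 6| < delta forces both bounds, so |(u - 9)/(u - 1) + 3/5| < eps.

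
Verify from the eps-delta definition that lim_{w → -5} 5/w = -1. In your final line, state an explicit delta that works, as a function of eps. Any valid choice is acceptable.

delta = min(5/2, (5/2)eps)

Fix eps > 0. We seek delta > 0 such that 0 < |w + 5| < delta implies |5/w + 1| < eps.
|5/w + 1| = 5·|-5 − w|/(5·|w|) = 5|w + 5|/(5|w|).
Restrict delta ≤ 5/2. Then |w + 5| < 5/2 gives |w| > 5/2, so 5|w| > 25/2.
Then |5/w + 1| < 5|w + 5|/(25/2), which is < eps when |w + 5| < (5/2)eps.
Take delta = min(5/2, (5/2)eps). Then 0 < |w + 5| < delta gives both |w + 5| < 5/2 and |w + 5| < (5/2)eps, so |5/w + 1| < eps.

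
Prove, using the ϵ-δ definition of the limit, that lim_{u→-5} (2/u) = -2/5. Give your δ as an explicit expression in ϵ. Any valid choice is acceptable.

δ = min(5/2, (25/4)ϵ)

Suppose ϵ > 0. We seek δ > 0 such that 0 < |u + 5| < δ implies |2/u + 2/5| < ϵ.
|2/u + 2/5| = 2·|-5 − u|/(5·|u|) = 2|u + 5|/(5|u|).
Require δ ≤ 5/2 so that |u| > 5 − 5/2 = 5/2, hence 5|u| > 25/2.
Then |2/u + 2/5| < 2|u + 5|/(25/2), which is < ϵ when |u + 5| < (25/4)ϵ.
Take δ = min(5/2, (25/4)ϵ). Then 0 < |u + 5| < δ gives both |u + 5| < 5/2 and |u + 5| < (25/4)ϵ, so |2/u + 2/5| < ϵ.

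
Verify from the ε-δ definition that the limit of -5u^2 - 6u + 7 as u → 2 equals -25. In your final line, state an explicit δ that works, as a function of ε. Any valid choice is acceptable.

δ = min(1, ε/31)

Let ε > 0 be given. We want δ > 0 such that 0 < |u − 2| < δ implies |(-5u^2 - 6u + 7) + 25| < ε.
(-5u^2 - 6u + 7) + 25 = -5u^2 - 6u + 32 = (u − 2)(-5u - 16).
So |(-5u^2 - 6u + 7) + 25| = |u − 2|·|-5u - 16|.
Require δ ≤ 1. Then |u − 2| < 1 gives |u| < 3, and by the triangle inequality |-5u - 16| ≤ 5·3 + 16 = 31.
Hence |(-5u^2 - 6u + 7) + 25| ≤ 31|u − 2| < ε provided |u − 2| < ε/31.
Choosing δ = min(1, ε/31) ensures both conditions, hence |(-5u^2 - 6u + 7) + 25| < ε.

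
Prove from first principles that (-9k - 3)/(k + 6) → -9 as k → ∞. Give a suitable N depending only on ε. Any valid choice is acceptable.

Let ε > 0 be given. For k ≥ 1, |(-9k - 3)/(k + 6) + 9| = |51|/((k + 6)) = 51/((k + 6)).
Since k + 6 ≥ k for k ≥ 1, this is ≤ 51/(k) = 51/k.
So |(-9k - 3)/(k + 6) + 9| < ε whenever k > 51/ε.
Take N = 51/ε. If k > N then |(-9k - 3)/(k + 6) + 9| ≤ 51/k < ε.

N = 51/ε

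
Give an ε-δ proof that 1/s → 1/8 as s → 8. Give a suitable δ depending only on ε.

δ = min(4, 32ε)

Suppose ε > 0. We seek δ > 0 such that 0 < |s − 8| < δ implies |1/s − (1/8)| < ε.
|1/s − (1/8)| = |8 − s|/(8·|s|) = |s − 8|/(8|s|).
Require δ ≤ 4 so that |s| > 8 − 4 = 4, hence 8|s| > 32.
Then |1/s − (1/8)| < |s − 8|/32, which is < ε when |s − 8| < 32ε.
Take δ = min(4, 32ε). Then 0 < |s − 8| < δ gives both |s − 8| < 4 and |s − 8| < 32ε, so |1/s − (1/8)| < ε.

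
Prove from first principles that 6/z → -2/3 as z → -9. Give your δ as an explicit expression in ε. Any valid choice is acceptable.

Let ε > 0. We seek δ > 0 such that 0 < |z + 9| < δ implies |6/z + 2/3| < ε.
|6/z + 2/3| = 6·|-9 − z|/(9·|z|) = 6|z + 9|/(9|z|).
Require δ ≤ 9/2 so that |z| > 9 − 9/2 = 9/2, hence 9|z| > 81/2.
Then |6/z + 2/3| < 6|z + 9|/(81/2), which is < ε when |z + 9| < (27/4)ε.
Take δ = min(9/2, (27/4)ε). Then 0 < |z + 9| < δ gives both |z + 9| < 9/2 and |z + 9| < (27/4)ε, so |6/z + 2/3| < ε.

δ = min(9/2, (27/4)ε)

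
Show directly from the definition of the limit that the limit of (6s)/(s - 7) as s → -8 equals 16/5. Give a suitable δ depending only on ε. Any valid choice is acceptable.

δ = min(15/2, (75/28)ε)

Let ε > 0. We want δ > 0 with 0 < |s + 8| < δ ⇒ |(6s)/(s - 7) − (16/5)| < ε.
Combining over a common denominator, (6s)/(s - 7) − (16/5) = [(6s)·(-15) − (-48)·(s - 7)] / [(-15)·(s - 7)] = -42(s + 8) / ((-15)(s - 7)).
So |(6s)/(s - 7) − (16/5)| = 42|s + 8| / (15·|s − 7|).
Restrict δ ≤ 15/2. Then |s + 8| < 15/2 gives |s − 7| = |(s + 8) + (-15)| ≥ 15 − 15/2 = 15/2.
Hence |(6s)/(s - 7) − (16/5)| < 42|s + 8|/(15·(15/2)) = (28/75)|s + 8|, which is < ε once |s + 8| < (75/28)ε.
Take δ = min(15/2, (75/28)ε). Then 0 < |s + 8| < δ forces both bounds, so |(6s)/(s - 7) − (16/5)| < ε.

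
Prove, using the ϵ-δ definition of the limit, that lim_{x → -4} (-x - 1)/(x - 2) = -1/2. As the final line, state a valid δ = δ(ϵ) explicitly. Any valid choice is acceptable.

δ = min(3, 6ϵ)

Let ϵ > 0. We want δ > 0 with 0 < |x + 4| < δ ⇒ |(-x - 1)/(x - 2) + 1/2| < ϵ.
Combining over a common denominator, (-x - 1)/(x - 2) + 1/2 = [(-x - 1)·(-6) − 3·(x - 2)] / [(-6)·(x - 2)] = 3(x + 4) / ((-6)(x - 2)).
So |(-x - 1)/(x - 2) + 1/2| = 3|x + 4| / (6·|x − 2|).
Require δ ≤ 3, so |x − 2| ≥ |-6| − |x + 4| > 6 − 3 = 3.
Hence |(-x - 1)/(x - 2) + 1/2| < 3|x + 4|/(6·3) = (1/6)|x + 4|, which is < ϵ once |x + 4| < 6ϵ.
Take δ = min(3, 6ϵ). Then 0 < |x + 4| < δ forces both bounds, so |(-x - 1)/(x - 2) + 1/2| < ϵ.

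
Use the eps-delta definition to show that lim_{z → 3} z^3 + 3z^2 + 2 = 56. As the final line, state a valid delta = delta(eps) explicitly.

Let eps > 0. We want delta > 0 such that 0 < |z − 3| < delta implies |(z^3 + 3z^2 + 2) − 56| < eps.
(z^3 + 3z^2 + 2) − 56 = z^3 + 3z^2 - 54 = (z − 3)(z^2 + 6z + 18).
So |(z^3 + 3z^2 + 2) − 56| = |z − 3|·|z^2 + 6z + 18|.
Require delta ≤ 1. Then |z − 3| < 1 gives |z| < 4, and by the triangle inequality |z^2 + 6z + 18| ≤ 4^2 + 6·4 + 18 = 58.
Hence |(z^3 + 3z^2 + 2) − 56| ≤ 58|z − 3| < eps provided |z − 3| < eps/58.
Take delta = min(1, eps/58). Then 0 < |z − 3| < delta gives both |z − 3| < 1 and |z − 3| < eps/58, so |(z^3 + 3z^2 + 2) − 56| < eps.

delta = min(1, eps/58)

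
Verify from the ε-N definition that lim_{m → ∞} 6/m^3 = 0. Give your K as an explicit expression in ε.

K = (6/ε)^{1/3}

Let ε > 0 be given. For m ≥ 1, |6/m^3 − 0| = 6/m^3.
6/m^3 < ε ⇔ m^3 > 6/ε ⇔ m > (6/ε)^{1/3}.
Take K = (6/ε)^{1/3}. Then m > K implies 6/m^3 < ε.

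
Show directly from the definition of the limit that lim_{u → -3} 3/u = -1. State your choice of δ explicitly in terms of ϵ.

δ = min(3/2, (3/2)ϵ)

Fix ϵ > 0. We seek δ > 0 such that 0 < |u + 3| < δ implies |3/u + 1| < ϵ.
|3/u + 1| = 3·|-3 − u|/(3·|u|) = 3|u + 3|/(3|u|).
Require δ ≤ 3/2 so that |u| > 3 − 3/2 = 3/2, hence 3|u| > 9/2.
Then |3/u + 1| < 3|u + 3|/(9/2), which is < ϵ when |u + 3| < (3/2)ϵ.
Take δ = min(3/2, (3/2)ϵ). Then 0 < |u + 3| < δ gives both |u + 3| < 3/2 and |u + 3| < (3/2)ϵ, so |3/u + 1| < ϵ.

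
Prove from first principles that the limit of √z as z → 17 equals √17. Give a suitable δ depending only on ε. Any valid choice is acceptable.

δ = min(17, √17·ε)

Fix ε > 0. We want δ > 0 such that 0 < |z − 17| < δ implies |√z − √17| < ε.
Rationalise: √z − √17 = (z − 17)/(√z + √17), so |√z − √17| = |z − 17|/(√z + √17).
Restrict δ ≤ 17 so that |z − 17| < 17 forces z > 0, and then √z + √17 > √17.
Hence |√z − √17| < |z − 17|/√17, which is < ε once |z − 17| < √17·ε.
Take δ = min(17, √17·ε). If 0 < |z − 17| < δ then z > 0 and |√z − √17| < |z − 17|/√17 < ε.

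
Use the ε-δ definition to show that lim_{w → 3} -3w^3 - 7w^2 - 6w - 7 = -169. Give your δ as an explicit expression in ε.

Suppose ε > 0. We want δ > 0 such that 0 < |w − 3| < δ implies |(-3w^3 - 7w^2 - 6w - 7) + 169| < ε.
(-3w^3 - 7w^2 - 6w - 7) + 169 = -3w^3 - 7w^2 - 6w + 162 = (w − 3)(-3w^2 - 16w - 54).
So |(-3w^3 - 7w^2 - 6w - 7) + 169| = |w − 3|·|-3w^2 - 16w - 54|.
Require δ ≤ 1. Then |w − 3| < 1 gives |w| < 4, and by the triangle inequality |-3w^2 - 16w - 54| ≤ 3·4^2 + 16·4 + 54 = 166.
Hence |(-3w^3 - 7w^2 - 6w - 7) + 169| ≤ 166|w − 3| < ε provided |w − 3| < ε/166.
Take δ = min(1, ε/166). Then 0 < |w − 3| < δ gives both |w − 3| < 1 and |w − 3| < ε/166, so |(-3w^3 - 7w^2 - 6w - 7) + 169| < ε.

δ = min(1, ε/166)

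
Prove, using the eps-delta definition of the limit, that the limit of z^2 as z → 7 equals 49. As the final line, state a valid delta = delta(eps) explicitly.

Let eps > 0. We seek delta > 0 with 0 < |z − 7| < delta ⇒ |z^2 − 49| < eps.
Factor: z^2 − 49 = (z − 7)(z + 7), so |z^2 − 49| = |z − 7|·|z + 7|.
Impose delta ≤ 1 so that |z| < 8; then |z + 7| ≤ 15.
Hence |z^2 − 49| ≤ 15|z − 7|, which is < eps once |z − 7| < eps/15.
Take delta = min(1, eps/15). If 0 < |z − 7| < delta then both bounds hold and |z^2 − 49| ≤ 15|z − 7| < 15·(eps/15) = eps.

delta = min(1, eps/15)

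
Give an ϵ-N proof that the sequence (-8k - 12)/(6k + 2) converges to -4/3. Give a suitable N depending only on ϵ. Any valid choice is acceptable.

Let ϵ > 0 be given. For k ≥ 1, |(-8k - 12)/(6k + 2) + 4/3| = |-56|/(6(6k + 2)) = 56/(6(6k + 2)).
Since 6k + 2 ≥ 6k for k ≥ 1, this is ≤ 56/(6·6k) = (14/9)/k.
So |(-8k - 12)/(6k + 2) + 4/3| < ϵ whenever k > (14/9)/ϵ.
Take N = (14/9)/ϵ. If k > N then |(-8k - 12)/(6k + 2) + 4/3| ≤ (14/9)/k < ϵ.

N = (14/9)/ϵ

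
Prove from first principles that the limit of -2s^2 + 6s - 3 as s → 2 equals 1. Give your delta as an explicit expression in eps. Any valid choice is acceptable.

Fix eps > 0. We want delta > 0 such that 0 < |s − 2| < delta implies |(-2s^2 + 6s - 3) − 1| < eps.
(-2s^2 + 6s - 3) − 1 = -2s^2 + 6s - 4 = (s − 2)(-2s + 2).
So |(-2s^2 + 6s - 3) − 1| = |s − 2|·|-2s + 2|.
Require delta ≤ 1. Then |s − 2| < 1 gives |s| < 3, and by the triangle inequality |-2s + 2| ≤ 2·3 + 2 = 8.
Hence |(-2s^2 + 6s - 3) − 1| ≤ 8|s − 2| < eps provided |s − 2| < eps/8.
Choosing delta = min(1, eps/8) ensures both conditions, hence |(-2s^2 + 6s - 3) − 1| < eps.

delta = min(1, eps/8)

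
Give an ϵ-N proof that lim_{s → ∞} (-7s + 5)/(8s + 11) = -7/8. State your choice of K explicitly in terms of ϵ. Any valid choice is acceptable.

Fix ϵ > 0. We seek K > 0 such that s > K implies |(-7s + 5)/(8s + 11) + 7/8| < ϵ.
(-7s + 5)/(8s + 11) + 7/8 = (8(-7s + 5) − (-7)(8s + 11)) / (8(8s + 11)) = 117/(8(8s + 11)).
For s > 0 we have 8s + 11 > 8s, so |(-7s + 5)/(8s + 11) + 7/8| = 117/(8(8s + 11)) < 117/(8·8s) = (117/64)/s.
Thus |(-7s + 5)/(8s + 11) + 7/8| < ϵ whenever s > (117/64)/ϵ.
Take K = (117/64)/ϵ. If s > K then |(-7s + 5)/(8s + 11) + 7/8| < (117/64)/s < ϵ.

K = (117/64)/ϵ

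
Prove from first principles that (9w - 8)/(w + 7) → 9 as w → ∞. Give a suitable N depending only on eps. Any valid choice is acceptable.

N = 71/eps

Fix eps > 0. We seek N > 0 such that w > N implies |(9w - 8)/(w + 7) − 9| < eps.
(9w - 8)/(w + 7) − 9 = ((9w - 8) − 9(w + 7)) / ((w + 7)) = -71/((w + 7)).
For w > 0 we have w + 7 > w, so |(9w - 8)/(w + 7) − 9| = 71/((w + 7)) < 71/(w) = 71/w.
Thus |(9w - 8)/(w + 7) − 9| < eps whenever w > 71/eps.
Take N = 71/eps. If w > N then |(9w - 8)/(w + 7) − 9| < 71/w < eps.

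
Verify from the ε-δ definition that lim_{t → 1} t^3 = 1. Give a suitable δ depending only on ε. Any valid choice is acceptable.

δ = min(2, ε/13)

Fix ε > 0. We seek δ > 0 with 0 < |t − 1| < δ ⇒ |t^3 − 1| < ε.
Factor: t^3 − 1 = (t − 1)(t^2 + t + 1), so |t^3 − 1| = |t − 1|·|t^2 + t + 1|.
Impose δ ≤ 2 so that |t| < 3; then |t^2 + t + 1| ≤ 13.
Hence |t^3 − 1| ≤ 13|t − 1|, which is < ε once |t − 1| < ε/13.
Take δ = min(2, ε/13). If 0 < |t − 1| < δ then both bounds hold and |t^3 − 1| ≤ 13|t − 1| < 13·(ε/13) = ε.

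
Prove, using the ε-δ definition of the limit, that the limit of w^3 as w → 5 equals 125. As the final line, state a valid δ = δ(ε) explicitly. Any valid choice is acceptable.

δ = min(2, ε/109)

Let ε > 0. We seek δ > 0 with 0 < |w − 5| < δ ⇒ |w^3 − 125| < ε.
Factor: w^3 − 125 = (w − 5)(w^2 + 5w + 25), so |w^3 − 125| = |w − 5|·|w^2 + 5w + 25|.
Impose δ ≤ 2 so that |w| < 7; then |w^2 + 5w + 25| ≤ 109.
Hence |w^3 − 125| ≤ 109|w − 5|, which is < ε once |w − 5| < ε/109.
Take δ = min(2, ε/109). If 0 < |w − 5| < δ then both bounds hold and |w^3 − 125| ≤ 109|w − 5| < 109·(ε/109) = ε.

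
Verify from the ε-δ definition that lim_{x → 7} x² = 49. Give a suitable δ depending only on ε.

Suppose ε > 0. We seek δ > 0 with 0 < |x − 7| < δ ⇒ |x² − 49| < ε.
Factor: x² − 49 = (x − 7)(x + 7), so |x² − 49| = |x − 7|·|x + 7|.
Restrict δ ≤ 1. Then |x − 7| < 1 gives |x| < 8, so by the triangle inequality |x + 7| ≤ 8 + 7 = 15.
Hence |x² − 49| ≤ 15|x − 7|, which is < ε once |x − 7| < ε/15.
Take δ = min(1, ε/15). If 0 < |x − 7| < δ then both bounds hold and |x² − 49| ≤ 15|x − 7| < 15·(ε/15) = ε.

δ = min(1, ε/15)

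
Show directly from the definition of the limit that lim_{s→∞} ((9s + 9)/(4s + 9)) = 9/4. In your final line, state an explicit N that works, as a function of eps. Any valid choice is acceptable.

Let eps > 0 be given. We seek N > 0 such that s > N implies |(9s + 9)/(4s + 9) − (9/4)| < eps.
(9s + 9)/(4s + 9) − (9/4) = (4(9s + 9) − 9(4s + 9)) / (4(4s + 9)) = -45/(4(4s + 9)).
For s > 0 we have 4s + 9 > 4s, so |(9s + 9)/(4s + 9) − (9/4)| = 45/(4(4s + 9)) < 45/(4·4s) = (45/16)/s.
Thus |(9s + 9)/(4s + 9) − (9/4)| < eps whenever s > (45/16)/eps.
Take N = (45/16)/eps. If s > N then |(9s + 9)/(4s + 9) − (9/4)| < (45/16)/s < eps.

N = (45/16)/eps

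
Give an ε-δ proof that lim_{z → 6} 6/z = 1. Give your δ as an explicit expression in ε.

δ = min(3, 3ε)

Suppose ε > 0. We seek δ > 0 such that 0 < |z − 6| < δ implies |6/z − 1| < ε.
|6/z − 1| = 6·|6 − z|/(6·|z|) = 6|z − 6|/(6|z|).
Restrict δ ≤ 3. Then |z − 6| < 3 gives |z| > 3, so 6|z| > 18.
Then |6/z − 1| < 6|z − 6|/18, which is < ε when |z − 6| < 3ε.
Take δ = min(3, 3ε). Then 0 < |z − 6| < δ gives both |z − 6| < 3 and |z − 6| < 3ε, so |6/z − 1| < ε.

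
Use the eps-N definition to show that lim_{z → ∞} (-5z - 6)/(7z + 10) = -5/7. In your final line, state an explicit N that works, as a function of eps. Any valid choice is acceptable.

N = (8/49)/eps

Let eps > 0 be given. We seek N > 0 such that z > N implies |(-5z - 6)/(7z + 10) + 5/7| < eps.
(-5z - 6)/(7z + 10) + 5/7 = (7(-5z - 6) − (-5)(7z + 10)) / (7(7z + 10)) = 8/(7(7z + 10)).
For z > 0 we have 7z + 10 > 7z, so |(-5z - 6)/(7z + 10) + 5/7| = 8/(7(7z + 10)) < 8/(7·7z) = (8/49)/z.
Thus |(-5z - 6)/(7z + 10) + 5/7| < eps whenever z > (8/49)/eps.
Take N = (8/49)/eps. If z > N then |(-5z - 6)/(7z + 10) + 5/7| < (8/49)/z < eps.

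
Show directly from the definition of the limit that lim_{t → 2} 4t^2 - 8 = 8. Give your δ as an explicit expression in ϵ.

δ = min(1, ϵ/20)

Fix ϵ > 0. We want δ > 0 such that 0 < |t − 2| < δ implies |(4t^2 - 8) − 8| < ϵ.
(4t^2 - 8) − 8 = 4t^2 - 16 = (t − 2)(4t + 8).
So |(4t^2 - 8) − 8| = |t − 2|·|4t + 8|.
Assume first that |t − 2| < 1, so |t| < 3. Then |4t + 8| ≤ 4·3 + 8 = 20.
Hence |(4t^2 - 8) − 8| ≤ 20|t − 2| < ϵ provided |t − 2| < ϵ/20.
Take δ = min(1, ϵ/20). Then 0 < |t − 2| < δ gives both |t − 2| < 1 and |t − 2| < ϵ/20, so |(4t^2 - 8) − 8| < ϵ.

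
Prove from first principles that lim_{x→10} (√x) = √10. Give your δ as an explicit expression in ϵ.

Fix ϵ > 0. We want δ > 0 such that 0 < |x − 10| < δ implies |√x − √10| < ϵ.
Rationalise: √x − √10 = (x − 10)/(√x + √10), so |√x − √10| = |x − 10|/(√x + √10).
Restrict δ ≤ 10 so that |x − 10| < 10 forces x > 0, and then √x + √10 > √10.
Hence |√x − √10| < |x − 10|/√10, which is < ϵ once |x − 10| < √10·ϵ.
Take δ = min(10, √10·ϵ). If 0 < |x − 10| < δ then x > 0 and |√x − √10| < |x − 10|/√10 < ϵ.

δ = min(10, √10·ϵ)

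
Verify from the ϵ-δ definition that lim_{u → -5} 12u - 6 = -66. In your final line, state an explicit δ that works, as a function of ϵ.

δ = ϵ/12

Let ϵ > 0. We need δ > 0 so that 0 < |u + 5| < δ implies |(12u - 6) + 66| < ϵ.
|(12u - 6) + 66| = |12u + 60| = 12|u + 5|.
So 12|u + 5| < ϵ exactly when |u + 5| < ϵ/12.
Take δ = ϵ/12. If 0 < |u + 5| < δ then |(12u - 6) + 66| = 12|u + 5| < 12·(ϵ/12) = ϵ.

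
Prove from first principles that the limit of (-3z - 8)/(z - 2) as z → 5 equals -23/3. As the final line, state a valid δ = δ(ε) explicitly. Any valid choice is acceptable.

δ = min(3/2, (9/28)ε)

Let ε > 0 be given. We want δ > 0 with 0 < |z − 5| < δ ⇒ |(-3z - 8)/(z - 2) + 23/3| < ε.
Combining over a common denominator, (-3z - 8)/(z - 2) + 23/3 = [(-3z - 8)·3 − (-23)·(z - 2)] / [3·(z - 2)] = 14(z − 5) / (3(z - 2)).
So |(-3z - 8)/(z - 2) + 23/3| = 14|z − 5| / (3·|z − 2|).
Require δ ≤ 3/2, so |z − 2| ≥ |3| − |z − 5| > 3 − 3/2 = 3/2.
Hence |(-3z - 8)/(z - 2) + 23/3| < 14|z − 5|/(3·(3/2)) = (28/9)|z − 5|, which is < ε once |z − 5| < (9/28)ε.
Take δ = min(3/2, (9/28)ε). Then 0 < |z − 5| < δ forces both bounds, so |(-3z - 8)/(z - 2) + 23/3| < ε.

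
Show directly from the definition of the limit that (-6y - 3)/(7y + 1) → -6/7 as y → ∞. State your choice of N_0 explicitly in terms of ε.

Let ε > 0 be given. We seek N_0 > 0 such that y > N_0 implies |(-6y - 3)/(7y + 1) + 6/7| < ε.
(-6y - 3)/(7y + 1) + 6/7 = (7(-6y - 3) − (-6)(7y + 1)) / (7(7y + 1)) = -15/(7(7y + 1)).
For y > 0 we have 7y + 1 > 7y, so |(-6y - 3)/(7y + 1) + 6/7| = 15/(7(7y + 1)) < 15/(7·7y) = (15/49)/y.
Thus |(-6y - 3)/(7y + 1) + 6/7| < ε whenever y > (15/49)/ε.
Take N_0 = (15/49)/ε. If y > N_0 then |(-6y - 3)/(7y + 1) + 6/7| < (15/49)/y < ε.

N_0 = (15/49)/ε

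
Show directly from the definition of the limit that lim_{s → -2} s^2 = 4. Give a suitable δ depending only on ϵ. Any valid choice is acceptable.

δ = min(1, ϵ/5)

Let ϵ > 0 be given. We seek δ > 0 with 0 < |s + 2| < δ ⇒ |s^2 − 4| < ϵ.
Factor: s^2 − 4 = (s + 2)(s - 2), so |s^2 − 4| = |s + 2|·|s - 2|.
Impose δ ≤ 1 so that |s| < 3; then |s - 2| ≤ 5.
Hence |s^2 − 4| ≤ 5|s + 2|, which is < ϵ once |s + 2| < ϵ/5.
Take δ = min(1, ϵ/5). If 0 < |s + 2| < δ then both bounds hold and |s^2 − 4| ≤ 5|s + 2| < 5·(ϵ/5) = ϵ.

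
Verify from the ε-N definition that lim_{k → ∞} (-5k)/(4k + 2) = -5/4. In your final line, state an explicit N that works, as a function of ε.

Let ε > 0. For k ≥ 1, |(-5k)/(4k + 2) + 5/4| = |10|/(4(4k + 2)) = 10/(4(4k + 2)).
Since 4k + 2 ≥ 4k for k ≥ 1, this is ≤ 10/(4·4k) = (5/8)/k.
So |(-5k)/(4k + 2) + 5/4| < ε whenever k > (5/8)/ε.
Take N = (5/8)/ε. If k > N then |(-5k)/(4k + 2) + 5/4| ≤ (5/8)/k < ε.

N = (5/8)/ε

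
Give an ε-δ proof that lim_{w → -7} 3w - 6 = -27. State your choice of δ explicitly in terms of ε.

δ = ε/3

Suppose ε > 0. We need δ > 0 so that 0 < |w + 7| < δ implies |(3w - 6) + 27| < ε.
Since (3w - 6) + 27 = 3(w + 7), we have |(3w - 6) + 27| = 3|w + 7|.
So 3|w + 7| < ε exactly when |w + 7| < ε/3.
Choosing δ = ε/3 gives |(3w - 6) + 27| = 3|w + 7| < ε whenever |w + 7| < δ.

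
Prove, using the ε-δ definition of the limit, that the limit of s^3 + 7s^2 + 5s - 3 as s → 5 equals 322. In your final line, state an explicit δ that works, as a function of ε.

δ = min(1, ε/173)

Let ε > 0 be given. We want δ > 0 such that 0 < |s − 5| < δ implies |(s^3 + 7s^2 + 5s - 3) − 322| < ε.
(s^3 + 7s^2 + 5s - 3) − 322 = s^3 + 7s^2 + 5s - 325 = (s − 5)(s^2 + 12s + 65).
So |(s^3 + 7s^2 + 5s - 3) − 322| = |s − 5|·|s^2 + 12s + 65|.
Assume first that |s − 5| < 1, so |s| < 6. Then |s^2 + 12s + 65| ≤ 6^2 + 12·6 + 65 = 173.
Hence |(s^3 + 7s^2 + 5s - 3) − 322| ≤ 173|s − 5| < ε provided |s − 5| < ε/173.
Choosing δ = min(1, ε/173) ensures both conditions, hence |(s^3 + 7s^2 + 5s - 3) − 322| < ε.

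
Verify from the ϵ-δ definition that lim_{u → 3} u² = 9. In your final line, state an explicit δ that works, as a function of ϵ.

δ = min(1, ϵ/7)

Suppose ϵ > 0. We seek δ > 0 with 0 < |u − 3| < δ ⇒ |u² − 9| < ϵ.
Factor: u² − 9 = (u − 3)(u + 3), so |u² − 9| = |u − 3|·|u + 3|.
Restrict δ ≤ 1. Then |u − 3| < 1 gives |u| < 4, so by the triangle inequality |u + 3| ≤ 4 + 3 = 7.
Hence |u² − 9| ≤ 7|u − 3|, which is < ϵ once |u − 3| < ϵ/7.
Take δ = min(1, ϵ/7). If 0 < |u − 3| < δ then both bounds hold and |u² − 9| ≤ 7|u − 3| < 7·(ϵ/7) = ϵ.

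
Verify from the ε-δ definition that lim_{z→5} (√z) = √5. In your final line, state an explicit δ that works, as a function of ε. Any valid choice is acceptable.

δ = min(5, √5·ε)

Suppose ε > 0. We want δ > 0 such that 0 < |z − 5| < δ implies |√z − √5| < ε.
Rationalise: √z − √5 = (z − 5)/(√z + √5), so |√z − √5| = |z − 5|/(√z + √5).
Restrict δ ≤ 5 so that |z − 5| < 5 forces z > 0, and then √z + √5 > √5.
Hence |√z − √5| < |z − 5|/√5, which is < ε once |z − 5| < √5·ε.
Take δ = min(5, √5·ε). If 0 < |z − 5| < δ then z > 0 and |√z − √5| < |z − 5|/√5 < ε.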